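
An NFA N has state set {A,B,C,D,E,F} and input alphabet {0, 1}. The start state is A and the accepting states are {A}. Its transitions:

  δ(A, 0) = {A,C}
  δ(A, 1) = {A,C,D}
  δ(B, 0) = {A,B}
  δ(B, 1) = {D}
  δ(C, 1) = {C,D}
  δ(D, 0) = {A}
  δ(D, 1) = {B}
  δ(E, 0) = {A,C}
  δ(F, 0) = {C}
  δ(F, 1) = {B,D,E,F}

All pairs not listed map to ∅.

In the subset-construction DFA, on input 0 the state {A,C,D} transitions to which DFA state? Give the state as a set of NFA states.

{A,C}

δ(A,0) = {A,C}; δ(C,0) = ∅; δ(D,0) = {A}.
Union: {A,C}.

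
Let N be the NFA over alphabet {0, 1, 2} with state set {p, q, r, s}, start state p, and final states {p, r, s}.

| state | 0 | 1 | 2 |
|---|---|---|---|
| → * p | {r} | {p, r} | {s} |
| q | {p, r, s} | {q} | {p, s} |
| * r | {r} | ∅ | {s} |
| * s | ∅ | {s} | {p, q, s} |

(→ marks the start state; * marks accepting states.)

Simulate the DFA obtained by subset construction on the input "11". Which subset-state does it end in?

Start: {p}.
δ(p,1) = {p, r}.
Union: {p, r}.
After 1: {p, r}.
δ(p,1) = {p, r}; δ(r,1) = ∅.
Union: {p, r}.
After 1: {p, r}.

{p, r}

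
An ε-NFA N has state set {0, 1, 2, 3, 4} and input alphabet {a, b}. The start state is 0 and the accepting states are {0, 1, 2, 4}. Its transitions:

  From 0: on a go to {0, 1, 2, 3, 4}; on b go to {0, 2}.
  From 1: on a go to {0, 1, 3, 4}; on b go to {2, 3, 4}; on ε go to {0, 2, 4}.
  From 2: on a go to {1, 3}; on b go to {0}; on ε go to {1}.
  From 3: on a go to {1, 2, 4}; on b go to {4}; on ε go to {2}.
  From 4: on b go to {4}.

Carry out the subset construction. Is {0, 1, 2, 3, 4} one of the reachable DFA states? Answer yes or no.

Start state of the DFA: {0} (ε-closure of the NFA start).
{0} --a--> {0, 1, 2, 3, 4}  [new]
{0} --b--> {0, 1, 2, 4}  [new]
{0, 1, 2, 3, 4} --a--> {0, 1, 2, 3, 4}  [seen]
{0, 1, 2, 3, 4} --b--> {0, 1, 2, 3, 4}  [seen]
{0, 1, 2, 4} --a--> {0, 1, 2, 3, 4}  [seen]
{0, 1, 2, 4} --b--> {0, 1, 2, 3, 4}  [seen]
Reachable DFA states: {0}, {0, 1, 2, 3, 4}, {0, 1, 2, 4}.
{0, 1, 2, 3, 4} is among them.

yes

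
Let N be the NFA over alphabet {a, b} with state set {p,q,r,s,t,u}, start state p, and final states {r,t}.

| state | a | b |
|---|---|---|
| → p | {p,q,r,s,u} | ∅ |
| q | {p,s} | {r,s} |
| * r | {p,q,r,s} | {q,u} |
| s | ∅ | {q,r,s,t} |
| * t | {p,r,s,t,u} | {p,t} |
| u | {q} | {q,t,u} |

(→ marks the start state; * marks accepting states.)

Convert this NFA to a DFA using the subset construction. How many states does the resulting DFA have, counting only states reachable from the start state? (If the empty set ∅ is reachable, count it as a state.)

5

Start state of the DFA: {p}.
{p} --a--> {p,q,r,s,u}  [new]
{p} --b--> ∅  [new]
{p,q,r,s,u} --a--> {p,q,r,s,u}  [seen]
{p,q,r,s,u} --b--> {q,r,s,t,u}  [new]
∅ --a--> ∅  [seen]
∅ --b--> ∅  [seen]
{q,r,s,t,u} --a--> {p,q,r,s,t,u}  [new]
{q,r,s,t,u} --b--> {p,q,r,s,t,u}  [seen]
{p,q,r,s,t,u} --a--> {p,q,r,s,t,u}  [seen]
{p,q,r,s,t,u} --b--> {p,q,r,s,t,u}  [seen]
Reachable DFA states: {p}, {p,q,r,s,u}, ∅, {q,r,s,t,u}, {p,q,r,s,t,u}.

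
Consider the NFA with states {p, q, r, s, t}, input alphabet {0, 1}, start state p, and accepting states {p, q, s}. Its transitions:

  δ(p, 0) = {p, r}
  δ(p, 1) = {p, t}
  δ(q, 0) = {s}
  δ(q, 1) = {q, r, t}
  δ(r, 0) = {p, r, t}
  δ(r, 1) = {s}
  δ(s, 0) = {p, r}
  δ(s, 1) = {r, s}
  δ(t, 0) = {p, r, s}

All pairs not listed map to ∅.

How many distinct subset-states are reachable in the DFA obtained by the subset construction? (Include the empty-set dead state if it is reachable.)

Start state of the DFA: {p}.
{p} --0--> {p, r}  [new]
{p} --1--> {p, t}  [new]
{p, r} --0--> {p, r, t}  [new]
{p, r} --1--> {p, s, t}  [new]
{p, t} --0--> {p, r, s}  [new]
{p, t} --1--> {p, t}  [seen]
{p, r, t} --0--> {p, r, s, t}  [new]
{p, r, t} --1--> {p, s, t}  [seen]
{p, s, t} --0--> {p, r, s}  [seen]
{p, s, t} --1--> {p, r, s, t}  [seen]
{p, r, s} --0--> {p, r, t}  [seen]
{p, r, s} --1--> {p, r, s, t}  [seen]
{p, r, s, t} --0--> {p, r, s, t}  [seen]
{p, r, s, t} --1--> {p, r, s, t}  [seen]
Reachable DFA states: {p}, {p, r}, {p, t}, {p, r, t}, {p, s, t}, {p, r, s}, {p, r, s, t}.

7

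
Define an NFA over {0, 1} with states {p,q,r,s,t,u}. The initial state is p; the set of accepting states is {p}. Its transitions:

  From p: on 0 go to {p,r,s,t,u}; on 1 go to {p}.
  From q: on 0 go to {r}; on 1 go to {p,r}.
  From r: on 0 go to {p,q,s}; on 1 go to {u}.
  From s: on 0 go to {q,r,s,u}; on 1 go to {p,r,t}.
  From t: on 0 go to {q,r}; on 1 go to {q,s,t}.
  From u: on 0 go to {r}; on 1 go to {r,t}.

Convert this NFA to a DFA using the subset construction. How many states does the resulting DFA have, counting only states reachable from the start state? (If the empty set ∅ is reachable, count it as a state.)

3

Start state of the DFA: {p}.
{p} --0--> {p,r,s,t,u}  [new]
{p} --1--> {p}  [seen]
{p,r,s,t,u} --0--> {p,q,r,s,t,u}  [new]
{p,r,s,t,u} --1--> {p,q,r,s,t,u}  [seen]
{p,q,r,s,t,u} --0--> {p,q,r,s,t,u}  [seen]
{p,q,r,s,t,u} --1--> {p,q,r,s,t,u}  [seen]
Reachable DFA states: {p}, {p,r,s,t,u}, {p,q,r,s,t,u}.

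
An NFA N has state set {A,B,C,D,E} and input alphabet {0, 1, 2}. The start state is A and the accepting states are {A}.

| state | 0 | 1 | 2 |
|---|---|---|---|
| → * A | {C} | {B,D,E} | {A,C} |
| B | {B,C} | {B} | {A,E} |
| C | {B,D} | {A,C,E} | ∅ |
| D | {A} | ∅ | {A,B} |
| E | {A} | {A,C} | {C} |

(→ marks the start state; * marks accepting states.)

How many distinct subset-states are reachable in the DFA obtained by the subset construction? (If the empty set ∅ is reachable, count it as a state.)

16

Start state of the DFA: {A}.
{A} --0--> {C}  [new]
{A} --1--> {B,D,E}  [new]
{A} --2--> {A,C}  [new]
{C} --0--> {B,D}  [new]
{C} --1--> {A,C,E}  [new]
{C} --2--> ∅  [new]
{B,D,E} --0--> {A,B,C}  [new]
{B,D,E} --1--> {A,B,C}  [seen]
{B,D,E} --2--> {A,B,C,E}  [new]
{A,C} --0--> {B,C,D}  [new]
{A,C} --1--> {A,B,C,D,E}  [new]
{A,C} --2--> {A,C}  [seen]
{B,D} --0--> {A,B,C}  [seen]
{B,D} --1--> {B}  [new]
{B,D} --2--> {A,B,E}  [new]
{A,C,E} --0--> {A,B,C,D}  [new]
{A,C,E} --1--> {A,B,C,D,E}  [seen]
{A,C,E} --2--> {A,C}  [seen]
∅ --0--> ∅  [seen]
∅ --1--> ∅  [seen]
∅ --2--> ∅  [seen]
{A,B,C} --0--> {B,C,D}  [seen]
{A,B,C} --1--> {A,B,C,D,E}  [seen]
{A,B,C} --2--> {A,C,E}  [seen]
{A,B,C,E} --0--> {A,B,C,D}  [seen]
{A,B,C,E} --1--> {A,B,C,D,E}  [seen]
{A,B,C,E} --2--> {A,C,E}  [seen]
{B,C,D} --0--> {A,B,C,D}  [seen]
{B,C,D} --1--> {A,B,C,E}  [seen]
{B,C,D} --2--> {A,B,E}  [seen]
{A,B,C,D,E} --0--> {A,B,C,D}  [seen]
{A,B,C,D,E} --1--> {A,B,C,D,E}  [seen]
{A,B,C,D,E} --2--> {A,B,C,E}  [seen]
{B} --0--> {B,C}  [new]
{B} --1--> {B}  [seen]
{B} --2--> {A,E}  [new]
{A,B,E} --0--> {A,B,C}  [seen]
{A,B,E} --1--> {A,B,C,D,E}  [seen]
{A,B,E} --2--> {A,C,E}  [seen]
{A,B,C,D} --0--> {A,B,C,D}  [seen]
{A,B,C,D} --1--> {A,B,C,D,E}  [seen]
{A,B,C,D} --2--> {A,B,C,E}  [seen]
{B,C} --0--> {B,C,D}  [seen]
{B,C} --1--> {A,B,C,E}  [seen]
{B,C} --2--> {A,E}  [seen]
{A,E} --0--> {A,C}  [seen]
{A,E} --1--> {A,B,C,D,E}  [seen]
{A,E} --2--> {A,C}  [seen]
Reachable DFA states: {A}, {C}, {B,D,E}, {A,C}, {B,D}, {A,C,E}, ∅, {A,B,C}, {A,B,C,E}, {B,C,D}, {A,B,C,D,E}, {B}, {A,B,E}, {A,B,C,D}, {B,C}, {A,E}.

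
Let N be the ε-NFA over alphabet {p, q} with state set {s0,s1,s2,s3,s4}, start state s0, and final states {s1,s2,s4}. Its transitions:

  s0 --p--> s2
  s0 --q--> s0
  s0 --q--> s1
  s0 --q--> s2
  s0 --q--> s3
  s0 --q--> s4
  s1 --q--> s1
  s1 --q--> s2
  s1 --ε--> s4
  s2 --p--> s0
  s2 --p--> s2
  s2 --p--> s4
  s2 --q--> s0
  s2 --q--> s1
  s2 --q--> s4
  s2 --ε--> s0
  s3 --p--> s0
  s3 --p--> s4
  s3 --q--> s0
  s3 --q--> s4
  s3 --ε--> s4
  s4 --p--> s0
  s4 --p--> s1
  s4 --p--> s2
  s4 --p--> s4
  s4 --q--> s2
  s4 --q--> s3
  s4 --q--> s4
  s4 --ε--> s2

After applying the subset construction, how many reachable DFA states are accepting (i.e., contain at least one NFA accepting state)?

4

Start state of the DFA: {s0} (ε-closure of the NFA start).
{s0} --p--> {s0,s2}  [new]
{s0} --q--> {s0,s1,s2,s3,s4}  [new]
{s0,s2} --p--> {s0,s2,s4}  [new]
{s0,s2} --q--> {s0,s1,s2,s3,s4}  [seen]
{s0,s1,s2,s3,s4} --p--> {s0,s1,s2,s4}  [new]
{s0,s1,s2,s3,s4} --q--> {s0,s1,s2,s3,s4}  [seen]
{s0,s2,s4} --p--> {s0,s1,s2,s4}  [seen]
{s0,s2,s4} --q--> {s0,s1,s2,s3,s4}  [seen]
{s0,s1,s2,s4} --p--> {s0,s1,s2,s4}  [seen]
{s0,s1,s2,s4} --q--> {s0,s1,s2,s3,s4}  [seen]
Reachable DFA states: {s0}, {s0,s2}, {s0,s1,s2,s3,s4}, {s0,s2,s4}, {s0,s1,s2,s4}.
Accepting DFA states (contain an NFA accepting state): {s0,s2}, {s0,s1,s2,s3,s4}, {s0,s2,s4}, {s0,s1,s2,s4}.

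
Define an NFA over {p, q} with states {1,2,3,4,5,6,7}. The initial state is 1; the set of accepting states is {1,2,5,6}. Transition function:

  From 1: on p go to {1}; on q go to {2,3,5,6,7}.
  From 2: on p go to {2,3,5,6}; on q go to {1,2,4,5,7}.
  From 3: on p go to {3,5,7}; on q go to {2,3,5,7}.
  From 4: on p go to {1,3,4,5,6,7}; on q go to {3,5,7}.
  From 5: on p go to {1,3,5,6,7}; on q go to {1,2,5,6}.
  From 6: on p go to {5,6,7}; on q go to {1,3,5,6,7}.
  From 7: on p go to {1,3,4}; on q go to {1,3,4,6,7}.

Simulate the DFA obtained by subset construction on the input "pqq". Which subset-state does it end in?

Start: {1}.
δ(1,p) = {1}.
Union: {1}.
After p: {1}.
δ(1,q) = {2,3,5,6,7}.
Union: {2,3,5,6,7}.
After q: {2,3,5,6,7}.
δ(2,q) = {1,2,4,5,7}; δ(3,q) = {2,3,5,7}; δ(5,q) = {1,2,5,6}; δ(6,q) = {1,3,5,6,7}; δ(7,q) = {1,3,4,6,7}.
Union: {1,2,3,4,5,6,7}.
After q: {1,2,3,4,5,6,7}.

{1,2,3,4,5,6,7}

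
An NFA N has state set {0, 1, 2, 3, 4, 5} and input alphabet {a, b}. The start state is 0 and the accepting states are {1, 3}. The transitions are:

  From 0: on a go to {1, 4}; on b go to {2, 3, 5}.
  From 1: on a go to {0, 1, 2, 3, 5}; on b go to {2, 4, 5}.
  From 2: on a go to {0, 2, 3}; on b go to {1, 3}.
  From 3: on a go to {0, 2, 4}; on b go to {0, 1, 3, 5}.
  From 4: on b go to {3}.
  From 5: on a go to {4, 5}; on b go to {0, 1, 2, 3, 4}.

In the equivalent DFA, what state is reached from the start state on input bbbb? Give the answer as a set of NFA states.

{0, 1, 2, 3, 4, 5}

Start: {0}.
δ(0,b) = {2, 3, 5}.
Union: {2, 3, 5}.
After b: {2, 3, 5}.
δ(2,b) = {1, 3}; δ(3,b) = {0, 1, 3, 5}; δ(5,b) = {0, 1, 2, 3, 4}.
Union: {0, 1, 2, 3, 4, 5}.
After b: {0, 1, 2, 3, 4, 5}.
δ(0,b) = {2, 3, 5}; δ(1,b) = {2, 4, 5}; δ(2,b) = {1, 3}; δ(3,b) = {0, 1, 3, 5}; δ(4,b) = {3}; δ(5,b) = {0, 1, 2, 3, 4}.
Union: {0, 1, 2, 3, 4, 5}.
After b: {0, 1, 2, 3, 4, 5}.
δ(0,b) = {2, 3, 5}; δ(1,b) = {2, 4, 5}; δ(2,b) = {1, 3}; δ(3,b) = {0, 1, 3, 5}; δ(4,b) = {3}; δ(5,b) = {0, 1, 2, 3, 4}.
Union: {0, 1, 2, 3, 4, 5}.
After b: {0, 1, 2, 3, 4, 5}.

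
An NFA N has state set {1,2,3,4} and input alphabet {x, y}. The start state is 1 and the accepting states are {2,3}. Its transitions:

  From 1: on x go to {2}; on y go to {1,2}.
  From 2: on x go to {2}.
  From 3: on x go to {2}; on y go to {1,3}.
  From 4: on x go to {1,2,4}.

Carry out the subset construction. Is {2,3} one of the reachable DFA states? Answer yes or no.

Start state of the DFA: {1}.
{1} --x--> {2}  [new]
{1} --y--> {1,2}  [new]
{2} --x--> {2}  [seen]
{2} --y--> ∅  [new]
{1,2} --x--> {2}  [seen]
{1,2} --y--> {1,2}  [seen]
∅ --x--> ∅  [seen]
∅ --y--> ∅  [seen]
Reachable DFA states: {1}, {2}, {1,2}, ∅.
{2,3} is not among them.

no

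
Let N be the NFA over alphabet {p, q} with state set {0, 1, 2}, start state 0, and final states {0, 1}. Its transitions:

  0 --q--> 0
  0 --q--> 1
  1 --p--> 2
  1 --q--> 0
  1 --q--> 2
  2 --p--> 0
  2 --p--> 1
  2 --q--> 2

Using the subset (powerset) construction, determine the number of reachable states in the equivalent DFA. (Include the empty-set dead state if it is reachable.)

5

Start state of the DFA: {0}.
{0} --p--> ∅  [new]
{0} --q--> {0, 1}  [new]
∅ --p--> ∅  [seen]
∅ --q--> ∅  [seen]
{0, 1} --p--> {2}  [new]
{0, 1} --q--> {0, 1, 2}  [new]
{2} --p--> {0, 1}  [seen]
{2} --q--> {2}  [seen]
{0, 1, 2} --p--> {0, 1, 2}  [seen]
{0, 1, 2} --q--> {0, 1, 2}  [seen]
Reachable DFA states: {0}, ∅, {0, 1}, {2}, {0, 1, 2}.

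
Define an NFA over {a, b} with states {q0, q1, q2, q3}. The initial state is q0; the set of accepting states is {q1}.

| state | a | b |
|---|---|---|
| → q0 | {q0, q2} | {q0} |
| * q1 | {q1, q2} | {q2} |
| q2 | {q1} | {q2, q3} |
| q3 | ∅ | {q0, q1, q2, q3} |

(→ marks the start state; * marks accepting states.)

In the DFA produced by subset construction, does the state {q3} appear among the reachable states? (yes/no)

no

Start state of the DFA: {q0}.
{q0} --a--> {q0, q2}  [new]
{q0} --b--> {q0}  [seen]
{q0, q2} --a--> {q0, q1, q2}  [new]
{q0, q2} --b--> {q0, q2, q3}  [new]
{q0, q1, q2} --a--> {q0, q1, q2}  [seen]
{q0, q1, q2} --b--> {q0, q2, q3}  [seen]
{q0, q2, q3} --a--> {q0, q1, q2}  [seen]
{q0, q2, q3} --b--> {q0, q1, q2, q3}  [new]
{q0, q1, q2, q3} --a--> {q0, q1, q2}  [seen]
{q0, q1, q2, q3} --b--> {q0, q1, q2, q3}  [seen]
Reachable DFA states: {q0}, {q0, q2}, {q0, q1, q2}, {q0, q2, q3}, {q0, q1, q2, q3}.
{q3} is not among them.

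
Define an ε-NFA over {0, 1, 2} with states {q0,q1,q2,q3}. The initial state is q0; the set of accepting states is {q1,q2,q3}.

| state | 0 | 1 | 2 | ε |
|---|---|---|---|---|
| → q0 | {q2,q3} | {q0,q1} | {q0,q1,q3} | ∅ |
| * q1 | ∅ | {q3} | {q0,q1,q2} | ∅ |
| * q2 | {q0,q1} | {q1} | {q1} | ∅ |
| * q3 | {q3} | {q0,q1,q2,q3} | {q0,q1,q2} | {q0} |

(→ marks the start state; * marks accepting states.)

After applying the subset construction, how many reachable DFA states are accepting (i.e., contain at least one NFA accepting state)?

4

Start state of the DFA: {q0} (ε-closure of the NFA start).
{q0} --0--> {q0,q2,q3}  [new]
{q0} --1--> {q0,q1}  [new]
{q0} --2--> {q0,q1,q3}  [new]
{q0,q2,q3} --0--> {q0,q1,q2,q3}  [new]
{q0,q2,q3} --1--> {q0,q1,q2,q3}  [seen]
{q0,q2,q3} --2--> {q0,q1,q2,q3}  [seen]
{q0,q1} --0--> {q0,q2,q3}  [seen]
{q0,q1} --1--> {q0,q1,q3}  [seen]
{q0,q1} --2--> {q0,q1,q2,q3}  [seen]
{q0,q1,q3} --0--> {q0,q2,q3}  [seen]
{q0,q1,q3} --1--> {q0,q1,q2,q3}  [seen]
{q0,q1,q3} --2--> {q0,q1,q2,q3}  [seen]
{q0,q1,q2,q3} --0--> {q0,q1,q2,q3}  [seen]
{q0,q1,q2,q3} --1--> {q0,q1,q2,q3}  [seen]
{q0,q1,q2,q3} --2--> {q0,q1,q2,q3}  [seen]
Reachable DFA states: {q0}, {q0,q2,q3}, {q0,q1}, {q0,q1,q3}, {q0,q1,q2,q3}.
Accepting DFA states (contain an NFA accepting state): {q0,q2,q3}, {q0,q1}, {q0,q1,q3}, {q0,q1,q2,q3}.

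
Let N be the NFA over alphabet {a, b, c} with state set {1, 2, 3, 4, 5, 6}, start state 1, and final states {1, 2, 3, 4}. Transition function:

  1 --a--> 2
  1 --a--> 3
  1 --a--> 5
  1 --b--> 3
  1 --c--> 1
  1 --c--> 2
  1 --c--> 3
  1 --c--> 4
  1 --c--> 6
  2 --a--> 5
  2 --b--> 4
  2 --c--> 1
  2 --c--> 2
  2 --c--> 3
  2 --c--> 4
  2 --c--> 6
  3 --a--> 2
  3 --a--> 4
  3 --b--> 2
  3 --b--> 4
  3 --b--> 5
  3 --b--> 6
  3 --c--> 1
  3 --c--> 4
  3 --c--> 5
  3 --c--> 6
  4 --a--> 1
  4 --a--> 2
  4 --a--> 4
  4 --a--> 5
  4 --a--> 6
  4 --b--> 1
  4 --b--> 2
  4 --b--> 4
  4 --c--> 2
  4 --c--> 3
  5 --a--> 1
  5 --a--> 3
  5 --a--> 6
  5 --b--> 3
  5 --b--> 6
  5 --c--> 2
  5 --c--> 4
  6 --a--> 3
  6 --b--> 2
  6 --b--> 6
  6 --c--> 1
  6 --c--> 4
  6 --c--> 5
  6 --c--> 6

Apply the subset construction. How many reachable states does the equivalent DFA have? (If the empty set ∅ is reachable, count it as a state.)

12

Start state of the DFA: {1}.
{1} --a--> {2, 3, 5}  [new]
{1} --b--> {3}  [new]
{1} --c--> {1, 2, 3, 4, 6}  [new]
{2, 3, 5} --a--> {1, 2, 3, 4, 5, 6}  [new]
{2, 3, 5} --b--> {2, 3, 4, 5, 6}  [new]
{2, 3, 5} --c--> {1, 2, 3, 4, 5, 6}  [seen]
{3} --a--> {2, 4}  [new]
{3} --b--> {2, 4, 5, 6}  [new]
{3} --c--> {1, 4, 5, 6}  [new]
{1, 2, 3, 4, 6} --a--> {1, 2, 3, 4, 5, 6}  [seen]
{1, 2, 3, 4, 6} --b--> {1, 2, 3, 4, 5, 6}  [seen]
{1, 2, 3, 4, 6} --c--> {1, 2, 3, 4, 5, 6}  [seen]
{1, 2, 3, 4, 5, 6} --a--> {1, 2, 3, 4, 5, 6}  [seen]
{1, 2, 3, 4, 5, 6} --b--> {1, 2, 3, 4, 5, 6}  [seen]
{1, 2, 3, 4, 5, 6} --c--> {1, 2, 3, 4, 5, 6}  [seen]
{2, 3, 4, 5, 6} --a--> {1, 2, 3, 4, 5, 6}  [seen]
{2, 3, 4, 5, 6} --b--> {1, 2, 3, 4, 5, 6}  [seen]
{2, 3, 4, 5, 6} --c--> {1, 2, 3, 4, 5, 6}  [seen]
{2, 4} --a--> {1, 2, 4, 5, 6}  [new]
{2, 4} --b--> {1, 2, 4}  [new]
{2, 4} --c--> {1, 2, 3, 4, 6}  [seen]
{2, 4, 5, 6} --a--> {1, 2, 3, 4, 5, 6}  [seen]
{2, 4, 5, 6} --b--> {1, 2, 3, 4, 6}  [seen]
{2, 4, 5, 6} --c--> {1, 2, 3, 4, 5, 6}  [seen]
{1, 4, 5, 6} --a--> {1, 2, 3, 4, 5, 6}  [seen]
{1, 4, 5, 6} --b--> {1, 2, 3, 4, 6}  [seen]
{1, 4, 5, 6} --c--> {1, 2, 3, 4, 5, 6}  [seen]
{1, 2, 4, 5, 6} --a--> {1, 2, 3, 4, 5, 6}  [seen]
{1, 2, 4, 5, 6} --b--> {1, 2, 3, 4, 6}  [seen]
{1, 2, 4, 5, 6} --c--> {1, 2, 3, 4, 5, 6}  [seen]
{1, 2, 4} --a--> {1, 2, 3, 4, 5, 6}  [seen]
{1, 2, 4} --b--> {1, 2, 3, 4}  [new]
{1, 2, 4} --c--> {1, 2, 3, 4, 6}  [seen]
{1, 2, 3, 4} --a--> {1, 2, 3, 4, 5, 6}  [seen]
{1, 2, 3, 4} --b--> {1, 2, 3, 4, 5, 6}  [seen]
{1, 2, 3, 4} --c--> {1, 2, 3, 4, 5, 6}  [seen]
Reachable DFA states: {1}, {2, 3, 5}, {3}, {1, 2, 3, 4, 6}, {1, 2, 3, 4, 5, 6}, {2, 3, 4, 5, 6}, {2, 4}, {2, 4, 5, 6}, {1, 4, 5, 6}, {1, 2, 4, 5, 6}, {1, 2, 4}, {1, 2, 3, 4}.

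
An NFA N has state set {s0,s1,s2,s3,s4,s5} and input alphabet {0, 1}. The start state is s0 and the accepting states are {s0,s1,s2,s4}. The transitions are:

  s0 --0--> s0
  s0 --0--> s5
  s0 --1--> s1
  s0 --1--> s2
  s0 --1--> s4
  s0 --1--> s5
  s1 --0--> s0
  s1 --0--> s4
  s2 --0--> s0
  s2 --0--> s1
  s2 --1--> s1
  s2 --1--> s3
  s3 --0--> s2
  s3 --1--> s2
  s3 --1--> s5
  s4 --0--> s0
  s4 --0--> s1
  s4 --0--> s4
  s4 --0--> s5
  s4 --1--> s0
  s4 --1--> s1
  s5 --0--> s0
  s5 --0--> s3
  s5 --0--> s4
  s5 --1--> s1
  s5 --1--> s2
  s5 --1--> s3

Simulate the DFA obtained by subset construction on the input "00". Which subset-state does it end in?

Start: {s0}.
δ(s0,0) = {s0,s5}.
Union: {s0,s5}.
After 0: {s0,s5}.
δ(s0,0) = {s0,s5}; δ(s5,0) = {s0,s3,s4}.
Union: {s0,s3,s4,s5}.
After 0: {s0,s3,s4,s5}.

{s0,s3,s4,s5}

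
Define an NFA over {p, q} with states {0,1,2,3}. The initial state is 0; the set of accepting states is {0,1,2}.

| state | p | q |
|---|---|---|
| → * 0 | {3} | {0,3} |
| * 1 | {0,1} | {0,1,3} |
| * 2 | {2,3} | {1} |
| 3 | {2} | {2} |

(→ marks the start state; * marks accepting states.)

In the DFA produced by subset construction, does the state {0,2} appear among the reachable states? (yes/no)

no

Start state of the DFA: {0}.
{0} --p--> {3}  [new]
{0} --q--> {0,3}  [new]
{3} --p--> {2}  [new]
{3} --q--> {2}  [seen]
{0,3} --p--> {2,3}  [new]
{0,3} --q--> {0,2,3}  [new]
{2} --p--> {2,3}  [seen]
{2} --q--> {1}  [new]
{2,3} --p--> {2,3}  [seen]
{2,3} --q--> {1,2}  [new]
{0,2,3} --p--> {2,3}  [seen]
{0,2,3} --q--> {0,1,2,3}  [new]
{1} --p--> {0,1}  [new]
{1} --q--> {0,1,3}  [new]
{1,2} --p--> {0,1,2,3}  [seen]
{1,2} --q--> {0,1,3}  [seen]
{0,1,2,3} --p--> {0,1,2,3}  [seen]
{0,1,2,3} --q--> {0,1,2,3}  [seen]
{0,1} --p--> {0,1,3}  [seen]
{0,1} --q--> {0,1,3}  [seen]
{0,1,3} --p--> {0,1,2,3}  [seen]
{0,1,3} --q--> {0,1,2,3}  [seen]
Reachable DFA states: {0}, {3}, {0,3}, {2}, {2,3}, {0,2,3}, {1}, {1,2}, {0,1,2,3}, {0,1}, {0,1,3}.
{0,2} is not among them.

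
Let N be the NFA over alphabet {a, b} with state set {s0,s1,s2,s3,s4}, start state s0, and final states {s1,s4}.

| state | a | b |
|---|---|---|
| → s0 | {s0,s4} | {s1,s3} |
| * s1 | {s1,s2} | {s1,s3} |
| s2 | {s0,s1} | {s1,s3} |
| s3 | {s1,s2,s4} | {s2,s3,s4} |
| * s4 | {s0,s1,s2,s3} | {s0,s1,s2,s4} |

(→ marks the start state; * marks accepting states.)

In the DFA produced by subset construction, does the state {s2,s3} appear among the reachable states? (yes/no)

no

Start state of the DFA: {s0}.
{s0} --a--> {s0,s4}  [new]
{s0} --b--> {s1,s3}  [new]
{s0,s4} --a--> {s0,s1,s2,s3,s4}  [new]
{s0,s4} --b--> {s0,s1,s2,s3,s4}  [seen]
{s1,s3} --a--> {s1,s2,s4}  [new]
{s1,s3} --b--> {s1,s2,s3,s4}  [new]
{s0,s1,s2,s3,s4} --a--> {s0,s1,s2,s3,s4}  [seen]
{s0,s1,s2,s3,s4} --b--> {s0,s1,s2,s3,s4}  [seen]
{s1,s2,s4} --a--> {s0,s1,s2,s3}  [new]
{s1,s2,s4} --b--> {s0,s1,s2,s3,s4}  [seen]
{s1,s2,s3,s4} --a--> {s0,s1,s2,s3,s4}  [seen]
{s1,s2,s3,s4} --b--> {s0,s1,s2,s3,s4}  [seen]
{s0,s1,s2,s3} --a--> {s0,s1,s2,s4}  [new]
{s0,s1,s2,s3} --b--> {s1,s2,s3,s4}  [seen]
{s0,s1,s2,s4} --a--> {s0,s1,s2,s3,s4}  [seen]
{s0,s1,s2,s4} --b--> {s0,s1,s2,s3,s4}  [seen]
Reachable DFA states: {s0}, {s0,s4}, {s1,s3}, {s0,s1,s2,s3,s4}, {s1,s2,s4}, {s1,s2,s3,s4}, {s0,s1,s2,s3}, {s0,s1,s2,s4}.
{s2,s3} is not among them.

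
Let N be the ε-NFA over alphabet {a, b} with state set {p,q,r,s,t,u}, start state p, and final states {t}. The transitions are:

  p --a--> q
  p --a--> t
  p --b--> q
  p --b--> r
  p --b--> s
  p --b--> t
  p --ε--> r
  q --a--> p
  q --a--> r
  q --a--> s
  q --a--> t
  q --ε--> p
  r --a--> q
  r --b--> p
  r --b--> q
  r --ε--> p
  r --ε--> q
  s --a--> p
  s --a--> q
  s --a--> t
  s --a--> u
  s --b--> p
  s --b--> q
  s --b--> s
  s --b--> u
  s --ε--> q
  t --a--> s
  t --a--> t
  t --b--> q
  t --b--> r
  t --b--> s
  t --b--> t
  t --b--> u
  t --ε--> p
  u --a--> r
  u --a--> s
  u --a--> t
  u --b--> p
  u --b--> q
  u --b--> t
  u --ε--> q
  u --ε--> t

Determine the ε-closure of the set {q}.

{p,q,r}

Begin with {q}.
q →ε {p}; add p.
p →ε {r}; add r.
ε-closure = {p,q,r}.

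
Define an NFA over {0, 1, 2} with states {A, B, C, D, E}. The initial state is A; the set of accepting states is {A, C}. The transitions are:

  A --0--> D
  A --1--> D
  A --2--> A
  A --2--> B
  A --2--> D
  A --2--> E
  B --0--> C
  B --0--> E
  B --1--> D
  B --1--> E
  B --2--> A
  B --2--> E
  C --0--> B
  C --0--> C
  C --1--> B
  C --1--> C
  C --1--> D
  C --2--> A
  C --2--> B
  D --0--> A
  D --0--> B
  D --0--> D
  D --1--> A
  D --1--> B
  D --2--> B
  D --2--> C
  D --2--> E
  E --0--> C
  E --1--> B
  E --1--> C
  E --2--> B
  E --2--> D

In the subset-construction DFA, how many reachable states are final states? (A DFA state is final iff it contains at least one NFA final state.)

10

Start state of the DFA: {A}.
{A} --0--> {D}  [new]
{A} --1--> {D}  [seen]
{A} --2--> {A, B, D, E}  [new]
{D} --0--> {A, B, D}  [new]
{D} --1--> {A, B}  [new]
{D} --2--> {B, C, E}  [new]
{A, B, D, E} --0--> {A, B, C, D, E}  [new]
{A, B, D, E} --1--> {A, B, C, D, E}  [seen]
{A, B, D, E} --2--> {A, B, C, D, E}  [seen]
{A, B, D} --0--> {A, B, C, D, E}  [seen]
{A, B, D} --1--> {A, B, D, E}  [seen]
{A, B, D} --2--> {A, B, C, D, E}  [seen]
{A, B} --0--> {C, D, E}  [new]
{A, B} --1--> {D, E}  [new]
{A, B} --2--> {A, B, D, E}  [seen]
{B, C, E} --0--> {B, C, E}  [seen]
{B, C, E} --1--> {B, C, D, E}  [new]
{B, C, E} --2--> {A, B, D, E}  [seen]
{A, B, C, D, E} --0--> {A, B, C, D, E}  [seen]
{A, B, C, D, E} --1--> {A, B, C, D, E}  [seen]
{A, B, C, D, E} --2--> {A, B, C, D, E}  [seen]
{C, D, E} --0--> {A, B, C, D}  [new]
{C, D, E} --1--> {A, B, C, D}  [seen]
{C, D, E} --2--> {A, B, C, D, E}  [seen]
{D, E} --0--> {A, B, C, D}  [seen]
{D, E} --1--> {A, B, C}  [new]
{D, E} --2--> {B, C, D, E}  [seen]
{B, C, D, E} --0--> {A, B, C, D, E}  [seen]
{B, C, D, E} --1--> {A, B, C, D, E}  [seen]
{B, C, D, E} --2--> {A, B, C, D, E}  [seen]
{A, B, C, D} --0--> {A, B, C, D, E}  [seen]
{A, B, C, D} --1--> {A, B, C, D, E}  [seen]
{A, B, C, D} --2--> {A, B, C, D, E}  [seen]
{A, B, C} --0--> {B, C, D, E}  [seen]
{A, B, C} --1--> {B, C, D, E}  [seen]
{A, B, C} --2--> {A, B, D, E}  [seen]
Reachable DFA states: {A}, {D}, {A, B, D, E}, {A, B, D}, {A, B}, {B, C, E}, {A, B, C, D, E}, {C, D, E}, {D, E}, {B, C, D, E}, {A, B, C, D}, {A, B, C}.
Accepting DFA states (contain an NFA accepting state): {A}, {A, B, D, E}, {A, B, D}, {A, B}, {B, C, E}, {A, B, C, D, E}, {C, D, E}, {B, C, D, E}, {A, B, C, D}, {A, B, C}.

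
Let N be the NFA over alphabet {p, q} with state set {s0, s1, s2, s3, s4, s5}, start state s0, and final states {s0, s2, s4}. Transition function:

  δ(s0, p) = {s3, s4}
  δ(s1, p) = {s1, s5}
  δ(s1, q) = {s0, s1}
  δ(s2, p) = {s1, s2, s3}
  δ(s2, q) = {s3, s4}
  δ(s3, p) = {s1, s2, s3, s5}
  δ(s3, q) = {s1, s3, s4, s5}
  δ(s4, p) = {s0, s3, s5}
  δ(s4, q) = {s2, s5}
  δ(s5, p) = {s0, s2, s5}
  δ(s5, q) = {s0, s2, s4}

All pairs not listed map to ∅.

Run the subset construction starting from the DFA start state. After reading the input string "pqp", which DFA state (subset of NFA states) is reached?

{s0, s1, s2, s3, s5}

Start: {s0}.
δ(s0,p) = {s3, s4}.
Union: {s3, s4}.
After p: {s3, s4}.
δ(s3,q) = {s1, s3, s4, s5}; δ(s4,q) = {s2, s5}.
Union: {s1, s2, s3, s4, s5}.
After q: {s1, s2, s3, s4, s5}.
δ(s1,p) = {s1, s5}; δ(s2,p) = {s1, s2, s3}; δ(s3,p) = {s1, s2, s3, s5}; δ(s4,p) = {s0, s3, s5}; δ(s5,p) = {s0, s2, s5}.
Union: {s0, s1, s2, s3, s5}.
After p: {s0, s1, s2, s3, s5}.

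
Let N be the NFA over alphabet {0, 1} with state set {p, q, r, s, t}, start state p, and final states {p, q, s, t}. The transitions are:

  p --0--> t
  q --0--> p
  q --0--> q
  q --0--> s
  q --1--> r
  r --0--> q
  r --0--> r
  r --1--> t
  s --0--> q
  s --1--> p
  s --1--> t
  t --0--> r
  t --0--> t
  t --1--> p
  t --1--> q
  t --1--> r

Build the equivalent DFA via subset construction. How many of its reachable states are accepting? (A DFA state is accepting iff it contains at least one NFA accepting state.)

Start state of the DFA: {p}.
{p} --0--> {t}  [new]
{p} --1--> ∅  [new]
{t} --0--> {r, t}  [new]
{t} --1--> {p, q, r}  [new]
∅ --0--> ∅  [seen]
∅ --1--> ∅  [seen]
{r, t} --0--> {q, r, t}  [new]
{r, t} --1--> {p, q, r, t}  [new]
{p, q, r} --0--> {p, q, r, s, t}  [new]
{p, q, r} --1--> {r, t}  [seen]
{q, r, t} --0--> {p, q, r, s, t}  [seen]
{q, r, t} --1--> {p, q, r, t}  [seen]
{p, q, r, t} --0--> {p, q, r, s, t}  [seen]
{p, q, r, t} --1--> {p, q, r, t}  [seen]
{p, q, r, s, t} --0--> {p, q, r, s, t}  [seen]
{p, q, r, s, t} --1--> {p, q, r, t}  [seen]
Reachable DFA states: {p}, {t}, ∅, {r, t}, {p, q, r}, {q, r, t}, {p, q, r, t}, {p, q, r, s, t}.
Accepting DFA states (contain an NFA accepting state): {p}, {t}, {r, t}, {p, q, r}, {q, r, t}, {p, q, r, t}, {p, q, r, s, t}.

7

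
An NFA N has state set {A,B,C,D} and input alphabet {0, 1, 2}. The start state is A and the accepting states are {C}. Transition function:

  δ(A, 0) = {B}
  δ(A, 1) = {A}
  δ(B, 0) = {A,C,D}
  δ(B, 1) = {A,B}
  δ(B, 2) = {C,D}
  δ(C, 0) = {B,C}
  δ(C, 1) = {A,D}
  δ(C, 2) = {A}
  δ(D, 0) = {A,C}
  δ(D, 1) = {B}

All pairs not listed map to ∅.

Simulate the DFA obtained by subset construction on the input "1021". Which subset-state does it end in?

{A,B,D}

Start: {A}.
δ(A,1) = {A}.
Union: {A}.
After 1: {A}.
δ(A,0) = {B}.
Union: {B}.
After 0: {B}.
δ(B,2) = {C,D}.
Union: {C,D}.
After 2: {C,D}.
δ(C,1) = {A,D}; δ(D,1) = {B}.
Union: {A,B,D}.
After 1: {A,B,D}.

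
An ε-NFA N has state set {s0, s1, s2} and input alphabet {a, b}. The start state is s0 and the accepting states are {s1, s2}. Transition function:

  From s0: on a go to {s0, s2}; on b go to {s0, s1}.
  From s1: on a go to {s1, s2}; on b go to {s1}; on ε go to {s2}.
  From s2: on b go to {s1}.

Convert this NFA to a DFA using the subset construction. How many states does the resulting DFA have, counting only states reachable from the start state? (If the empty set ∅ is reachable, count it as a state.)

Start state of the DFA: {s0} (ε-closure of the NFA start).
{s0} --a--> {s0, s2}  [new]
{s0} --b--> {s0, s1, s2}  [new]
{s0, s2} --a--> {s0, s2}  [seen]
{s0, s2} --b--> {s0, s1, s2}  [seen]
{s0, s1, s2} --a--> {s0, s1, s2}  [seen]
{s0, s1, s2} --b--> {s0, s1, s2}  [seen]
Reachable DFA states: {s0}, {s0, s2}, {s0, s1, s2}.

3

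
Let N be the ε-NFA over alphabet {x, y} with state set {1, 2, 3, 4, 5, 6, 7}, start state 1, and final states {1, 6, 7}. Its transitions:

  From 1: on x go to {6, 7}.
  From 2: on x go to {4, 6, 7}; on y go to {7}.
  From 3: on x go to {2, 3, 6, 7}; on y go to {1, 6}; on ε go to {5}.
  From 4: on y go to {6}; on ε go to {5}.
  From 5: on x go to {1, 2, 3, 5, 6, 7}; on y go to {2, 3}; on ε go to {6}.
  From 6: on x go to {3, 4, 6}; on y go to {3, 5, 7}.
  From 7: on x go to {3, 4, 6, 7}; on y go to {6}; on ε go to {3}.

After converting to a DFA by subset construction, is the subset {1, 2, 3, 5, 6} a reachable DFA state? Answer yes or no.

no

Start state of the DFA: {1} (ε-closure of the NFA start).
{1} --x--> {3, 5, 6, 7}  [new]
{1} --y--> ∅  [new]
{3, 5, 6, 7} --x--> {1, 2, 3, 4, 5, 6, 7}  [new]
{3, 5, 6, 7} --y--> {1, 2, 3, 5, 6, 7}  [new]
∅ --x--> ∅  [seen]
∅ --y--> ∅  [seen]
{1, 2, 3, 4, 5, 6, 7} --x--> {1, 2, 3, 4, 5, 6, 7}  [seen]
{1, 2, 3, 4, 5, 6, 7} --y--> {1, 2, 3, 5, 6, 7}  [seen]
{1, 2, 3, 5, 6, 7} --x--> {1, 2, 3, 4, 5, 6, 7}  [seen]
{1, 2, 3, 5, 6, 7} --y--> {1, 2, 3, 5, 6, 7}  [seen]
Reachable DFA states: {1}, {3, 5, 6, 7}, ∅, {1, 2, 3, 4, 5, 6, 7}, {1, 2, 3, 5, 6, 7}.
{1, 2, 3, 5, 6} is not among them.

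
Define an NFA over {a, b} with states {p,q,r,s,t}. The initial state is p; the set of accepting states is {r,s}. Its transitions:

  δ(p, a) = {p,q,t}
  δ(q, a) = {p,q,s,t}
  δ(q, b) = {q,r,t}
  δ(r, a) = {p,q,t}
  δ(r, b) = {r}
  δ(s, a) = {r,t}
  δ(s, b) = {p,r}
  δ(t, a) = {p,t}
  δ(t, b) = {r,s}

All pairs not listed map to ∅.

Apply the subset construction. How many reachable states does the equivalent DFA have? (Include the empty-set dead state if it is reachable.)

Start state of the DFA: {p}.
{p} --a--> {p,q,t}  [new]
{p} --b--> ∅  [new]
{p,q,t} --a--> {p,q,s,t}  [new]
{p,q,t} --b--> {q,r,s,t}  [new]
∅ --a--> ∅  [seen]
∅ --b--> ∅  [seen]
{p,q,s,t} --a--> {p,q,r,s,t}  [new]
{p,q,s,t} --b--> {p,q,r,s,t}  [seen]
{q,r,s,t} --a--> {p,q,r,s,t}  [seen]
{q,r,s,t} --b--> {p,q,r,s,t}  [seen]
{p,q,r,s,t} --a--> {p,q,r,s,t}  [seen]
{p,q,r,s,t} --b--> {p,q,r,s,t}  [seen]
Reachable DFA states: {p}, {p,q,t}, ∅, {p,q,s,t}, {q,r,s,t}, {p,q,r,s,t}.

6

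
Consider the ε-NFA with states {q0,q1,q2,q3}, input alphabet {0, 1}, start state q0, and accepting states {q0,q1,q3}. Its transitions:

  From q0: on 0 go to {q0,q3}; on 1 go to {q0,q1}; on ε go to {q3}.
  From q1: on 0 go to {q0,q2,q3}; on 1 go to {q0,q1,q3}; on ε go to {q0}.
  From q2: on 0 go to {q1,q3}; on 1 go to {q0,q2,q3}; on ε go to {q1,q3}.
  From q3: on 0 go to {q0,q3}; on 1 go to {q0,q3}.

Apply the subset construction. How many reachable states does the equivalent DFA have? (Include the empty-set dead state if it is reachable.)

3

Start state of the DFA: {q0,q3} (ε-closure of the NFA start).
{q0,q3} --0--> {q0,q3}  [seen]
{q0,q3} --1--> {q0,q1,q3}  [new]
{q0,q1,q3} --0--> {q0,q1,q2,q3}  [new]
{q0,q1,q3} --1--> {q0,q1,q3}  [seen]
{q0,q1,q2,q3} --0--> {q0,q1,q2,q3}  [seen]
{q0,q1,q2,q3} --1--> {q0,q1,q2,q3}  [seen]
Reachable DFA states: {q0,q3}, {q0,q1,q3}, {q0,q1,q2,q3}.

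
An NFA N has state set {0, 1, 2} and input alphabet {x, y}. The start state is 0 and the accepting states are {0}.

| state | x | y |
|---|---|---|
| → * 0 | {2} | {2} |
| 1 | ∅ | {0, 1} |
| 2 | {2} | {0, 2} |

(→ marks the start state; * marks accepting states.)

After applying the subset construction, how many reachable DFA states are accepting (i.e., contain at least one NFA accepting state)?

2

Start state of the DFA: {0}.
{0} --x--> {2}  [new]
{0} --y--> {2}  [seen]
{2} --x--> {2}  [seen]
{2} --y--> {0, 2}  [new]
{0, 2} --x--> {2}  [seen]
{0, 2} --y--> {0, 2}  [seen]
Reachable DFA states: {0}, {2}, {0, 2}.
Accepting DFA states (contain an NFA accepting state): {0}, {0, 2}.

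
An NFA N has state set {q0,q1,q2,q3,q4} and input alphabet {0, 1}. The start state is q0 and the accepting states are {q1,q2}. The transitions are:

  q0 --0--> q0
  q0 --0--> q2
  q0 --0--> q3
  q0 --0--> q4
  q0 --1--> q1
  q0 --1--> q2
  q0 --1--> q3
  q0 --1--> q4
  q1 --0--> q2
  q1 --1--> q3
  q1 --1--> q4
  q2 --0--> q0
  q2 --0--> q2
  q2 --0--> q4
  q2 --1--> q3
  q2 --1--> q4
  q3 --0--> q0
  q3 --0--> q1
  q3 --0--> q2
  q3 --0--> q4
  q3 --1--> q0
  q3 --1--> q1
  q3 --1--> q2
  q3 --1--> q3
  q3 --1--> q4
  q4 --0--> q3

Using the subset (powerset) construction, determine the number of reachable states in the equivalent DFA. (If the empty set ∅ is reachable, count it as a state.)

4

Start state of the DFA: {q0}.
{q0} --0--> {q0,q2,q3,q4}  [new]
{q0} --1--> {q1,q2,q3,q4}  [new]
{q0,q2,q3,q4} --0--> {q0,q1,q2,q3,q4}  [new]
{q0,q2,q3,q4} --1--> {q0,q1,q2,q3,q4}  [seen]
{q1,q2,q3,q4} --0--> {q0,q1,q2,q3,q4}  [seen]
{q1,q2,q3,q4} --1--> {q0,q1,q2,q3,q4}  [seen]
{q0,q1,q2,q3,q4} --0--> {q0,q1,q2,q3,q4}  [seen]
{q0,q1,q2,q3,q4} --1--> {q0,q1,q2,q3,q4}  [seen]
Reachable DFA states: {q0}, {q0,q2,q3,q4}, {q1,q2,q3,q4}, {q0,q1,q2,q3,q4}.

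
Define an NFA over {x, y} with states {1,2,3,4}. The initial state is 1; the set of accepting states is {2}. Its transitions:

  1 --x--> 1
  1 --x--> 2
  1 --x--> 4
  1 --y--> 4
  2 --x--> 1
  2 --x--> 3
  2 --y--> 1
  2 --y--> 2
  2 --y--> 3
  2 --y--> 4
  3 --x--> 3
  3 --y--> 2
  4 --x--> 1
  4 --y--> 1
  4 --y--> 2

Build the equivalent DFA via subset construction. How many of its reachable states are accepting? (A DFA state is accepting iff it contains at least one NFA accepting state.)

Start state of the DFA: {1}.
{1} --x--> {1,2,4}  [new]
{1} --y--> {4}  [new]
{1,2,4} --x--> {1,2,3,4}  [new]
{1,2,4} --y--> {1,2,3,4}  [seen]
{4} --x--> {1}  [seen]
{4} --y--> {1,2}  [new]
{1,2,3,4} --x--> {1,2,3,4}  [seen]
{1,2,3,4} --y--> {1,2,3,4}  [seen]
{1,2} --x--> {1,2,3,4}  [seen]
{1,2} --y--> {1,2,3,4}  [seen]
Reachable DFA states: {1}, {1,2,4}, {4}, {1,2,3,4}, {1,2}.
Accepting DFA states (contain an NFA accepting state): {1,2,4}, {1,2,3,4}, {1,2}.

3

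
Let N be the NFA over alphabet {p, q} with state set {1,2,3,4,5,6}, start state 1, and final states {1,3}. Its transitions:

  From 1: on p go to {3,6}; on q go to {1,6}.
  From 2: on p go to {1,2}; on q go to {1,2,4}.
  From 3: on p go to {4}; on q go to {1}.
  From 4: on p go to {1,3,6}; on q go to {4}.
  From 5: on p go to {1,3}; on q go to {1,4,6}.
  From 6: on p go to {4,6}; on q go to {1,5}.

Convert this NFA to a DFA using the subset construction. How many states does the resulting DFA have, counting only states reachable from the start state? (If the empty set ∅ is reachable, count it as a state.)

Start state of the DFA: {1}.
{1} --p--> {3,6}  [new]
{1} --q--> {1,6}  [new]
{3,6} --p--> {4,6}  [new]
{3,6} --q--> {1,5}  [new]
{1,6} --p--> {3,4,6}  [new]
{1,6} --q--> {1,5,6}  [new]
{4,6} --p--> {1,3,4,6}  [new]
{4,6} --q--> {1,4,5}  [new]
{1,5} --p--> {1,3,6}  [new]
{1,5} --q--> {1,4,6}  [new]
{3,4,6} --p--> {1,3,4,6}  [seen]
{3,4,6} --q--> {1,4,5}  [seen]
{1,5,6} --p--> {1,3,4,6}  [seen]
{1,5,6} --q--> {1,4,5,6}  [new]
{1,3,4,6} --p--> {1,3,4,6}  [seen]
{1,3,4,6} --q--> {1,4,5,6}  [seen]
{1,4,5} --p--> {1,3,6}  [seen]
{1,4,5} --q--> {1,4,6}  [seen]
{1,3,6} --p--> {3,4,6}  [seen]
{1,3,6} --q--> {1,5,6}  [seen]
{1,4,6} --p--> {1,3,4,6}  [seen]
{1,4,6} --q--> {1,4,5,6}  [seen]
{1,4,5,6} --p--> {1,3,4,6}  [seen]
{1,4,5,6} --q--> {1,4,5,6}  [seen]
Reachable DFA states: {1}, {3,6}, {1,6}, {4,6}, {1,5}, {3,4,6}, {1,5,6}, {1,3,4,6}, {1,4,5}, {1,3,6}, {1,4,6}, {1,4,5,6}.

12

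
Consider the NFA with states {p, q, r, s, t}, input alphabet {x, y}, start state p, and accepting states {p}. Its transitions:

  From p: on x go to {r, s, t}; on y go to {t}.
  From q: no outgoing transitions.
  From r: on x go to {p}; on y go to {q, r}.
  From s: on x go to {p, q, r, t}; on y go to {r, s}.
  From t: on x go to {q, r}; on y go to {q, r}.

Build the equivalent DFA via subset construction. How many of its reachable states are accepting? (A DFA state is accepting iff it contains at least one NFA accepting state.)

Start state of the DFA: {p}.
{p} --x--> {r, s, t}  [new]
{p} --y--> {t}  [new]
{r, s, t} --x--> {p, q, r, t}  [new]
{r, s, t} --y--> {q, r, s}  [new]
{t} --x--> {q, r}  [new]
{t} --y--> {q, r}  [seen]
{p, q, r, t} --x--> {p, q, r, s, t}  [new]
{p, q, r, t} --y--> {q, r, t}  [new]
{q, r, s} --x--> {p, q, r, t}  [seen]
{q, r, s} --y--> {q, r, s}  [seen]
{q, r} --x--> {p}  [seen]
{q, r} --y--> {q, r}  [seen]
{p, q, r, s, t} --x--> {p, q, r, s, t}  [seen]
{p, q, r, s, t} --y--> {q, r, s, t}  [new]
{q, r, t} --x--> {p, q, r}  [new]
{q, r, t} --y--> {q, r}  [seen]
{q, r, s, t} --x--> {p, q, r, t}  [seen]
{q, r, s, t} --y--> {q, r, s}  [seen]
{p, q, r} --x--> {p, r, s, t}  [new]
{p, q, r} --y--> {q, r, t}  [seen]
{p, r, s, t} --x--> {p, q, r, s, t}  [seen]
{p, r, s, t} --y--> {q, r, s, t}  [seen]
Reachable DFA states: {p}, {r, s, t}, {t}, {p, q, r, t}, {q, r, s}, {q, r}, {p, q, r, s, t}, {q, r, t}, {q, r, s, t}, {p, q, r}, {p, r, s, t}.
Accepting DFA states (contain an NFA accepting state): {p}, {p, q, r, t}, {p, q, r, s, t}, {p, q, r}, {p, r, s, t}.

5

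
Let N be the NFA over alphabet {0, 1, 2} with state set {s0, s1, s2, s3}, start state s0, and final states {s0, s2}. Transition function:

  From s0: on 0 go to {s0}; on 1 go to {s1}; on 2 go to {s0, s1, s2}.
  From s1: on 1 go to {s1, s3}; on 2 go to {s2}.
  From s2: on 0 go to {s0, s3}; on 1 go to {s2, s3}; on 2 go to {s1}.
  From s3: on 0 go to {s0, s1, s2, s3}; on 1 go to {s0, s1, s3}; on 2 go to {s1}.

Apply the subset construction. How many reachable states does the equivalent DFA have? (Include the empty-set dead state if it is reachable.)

Start state of the DFA: {s0}.
{s0} --0--> {s0}  [seen]
{s0} --1--> {s1}  [new]
{s0} --2--> {s0, s1, s2}  [new]
{s1} --0--> ∅  [new]
{s1} --1--> {s1, s3}  [new]
{s1} --2--> {s2}  [new]
{s0, s1, s2} --0--> {s0, s3}  [new]
{s0, s1, s2} --1--> {s1, s2, s3}  [new]
{s0, s1, s2} --2--> {s0, s1, s2}  [seen]
∅ --0--> ∅  [seen]
∅ --1--> ∅  [seen]
∅ --2--> ∅  [seen]
{s1, s3} --0--> {s0, s1, s2, s3}  [new]
{s1, s3} --1--> {s0, s1, s3}  [new]
{s1, s3} --2--> {s1, s2}  [new]
{s2} --0--> {s0, s3}  [seen]
{s2} --1--> {s2, s3}  [new]
{s2} --2--> {s1}  [seen]
{s0, s3} --0--> {s0, s1, s2, s3}  [seen]
{s0, s3} --1--> {s0, s1, s3}  [seen]
{s0, s3} --2--> {s0, s1, s2}  [seen]
{s1, s2, s3} --0--> {s0, s1, s2, s3}  [seen]
{s1, s2, s3} --1--> {s0, s1, s2, s3}  [seen]
{s1, s2, s3} --2--> {s1, s2}  [seen]
{s0, s1, s2, s3} --0--> {s0, s1, s2, s3}  [seen]
{s0, s1, s2, s3} --1--> {s0, s1, s2, s3}  [seen]
{s0, s1, s2, s3} --2--> {s0, s1, s2}  [seen]
{s0, s1, s3} --0--> {s0, s1, s2, s3}  [seen]
{s0, s1, s3} --1--> {s0, s1, s3}  [seen]
{s0, s1, s3} --2--> {s0, s1, s2}  [seen]
{s1, s2} --0--> {s0, s3}  [seen]
{s1, s2} --1--> {s1, s2, s3}  [seen]
{s1, s2} --2--> {s1, s2}  [seen]
{s2, s3} --0--> {s0, s1, s2, s3}  [seen]
{s2, s3} --1--> {s0, s1, s2, s3}  [seen]
{s2, s3} --2--> {s1}  [seen]
Reachable DFA states: {s0}, {s1}, {s0, s1, s2}, ∅, {s1, s3}, {s2}, {s0, s3}, {s1, s2, s3}, {s0, s1, s2, s3}, {s0, s1, s3}, {s1, s2}, {s2, s3}.

12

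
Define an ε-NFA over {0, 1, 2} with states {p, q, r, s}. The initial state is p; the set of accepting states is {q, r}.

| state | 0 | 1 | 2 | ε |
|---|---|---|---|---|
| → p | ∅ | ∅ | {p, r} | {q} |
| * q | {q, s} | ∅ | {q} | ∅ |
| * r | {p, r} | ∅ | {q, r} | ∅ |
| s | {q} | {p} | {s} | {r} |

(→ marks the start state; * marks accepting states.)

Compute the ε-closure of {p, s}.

Begin with {p, s}.
p →ε {q}; add q.
s →ε {r}; add r.
ε-closure = {p, q, r, s}.

{p, q, r, s}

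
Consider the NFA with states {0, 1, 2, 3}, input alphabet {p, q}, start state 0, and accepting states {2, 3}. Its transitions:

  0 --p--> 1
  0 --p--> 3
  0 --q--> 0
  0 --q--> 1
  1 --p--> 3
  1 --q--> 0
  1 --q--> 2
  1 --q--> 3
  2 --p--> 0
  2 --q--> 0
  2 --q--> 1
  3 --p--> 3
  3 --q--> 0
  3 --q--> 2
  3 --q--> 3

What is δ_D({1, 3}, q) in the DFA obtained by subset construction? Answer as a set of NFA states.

δ(1,q) = {0, 2, 3}; δ(3,q) = {0, 2, 3}.
Union: {0, 2, 3}.

{0, 2, 3}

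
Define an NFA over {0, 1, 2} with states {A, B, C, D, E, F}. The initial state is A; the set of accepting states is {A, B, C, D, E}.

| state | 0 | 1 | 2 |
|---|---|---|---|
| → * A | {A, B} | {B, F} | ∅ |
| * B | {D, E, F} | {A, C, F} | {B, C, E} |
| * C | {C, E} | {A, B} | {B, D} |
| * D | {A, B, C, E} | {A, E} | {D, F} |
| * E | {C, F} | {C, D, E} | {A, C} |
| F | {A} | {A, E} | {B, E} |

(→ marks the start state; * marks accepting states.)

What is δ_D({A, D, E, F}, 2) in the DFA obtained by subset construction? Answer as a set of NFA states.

{A, B, C, D, E, F}

δ(A,2) = ∅; δ(D,2) = {D, F}; δ(E,2) = {A, C}; δ(F,2) = {B, E}.
Union: {A, B, C, D, E, F}.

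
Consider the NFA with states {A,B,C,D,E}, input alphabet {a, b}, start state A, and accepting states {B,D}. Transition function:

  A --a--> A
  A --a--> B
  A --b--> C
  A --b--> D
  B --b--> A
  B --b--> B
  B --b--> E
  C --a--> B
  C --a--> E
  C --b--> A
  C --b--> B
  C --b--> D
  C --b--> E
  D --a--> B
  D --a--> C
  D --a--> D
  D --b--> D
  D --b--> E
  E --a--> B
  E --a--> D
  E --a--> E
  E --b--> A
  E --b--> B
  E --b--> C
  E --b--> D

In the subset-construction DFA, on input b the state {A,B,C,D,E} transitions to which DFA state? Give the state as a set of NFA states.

δ(A,b) = {C,D}; δ(B,b) = {A,B,E}; δ(C,b) = {A,B,D,E}; δ(D,b) = {D,E}; δ(E,b) = {A,B,C,D}.
Union: {A,B,C,D,E}.

{A,B,C,D,E}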